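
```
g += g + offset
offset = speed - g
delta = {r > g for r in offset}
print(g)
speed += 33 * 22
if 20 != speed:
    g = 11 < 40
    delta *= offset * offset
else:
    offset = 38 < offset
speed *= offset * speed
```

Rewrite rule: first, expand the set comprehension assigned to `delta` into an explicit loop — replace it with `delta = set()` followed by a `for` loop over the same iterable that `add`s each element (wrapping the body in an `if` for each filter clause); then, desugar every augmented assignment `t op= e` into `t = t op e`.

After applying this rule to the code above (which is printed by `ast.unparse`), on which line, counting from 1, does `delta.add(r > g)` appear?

5

Transformed code:
g = g + (g + offset)
offset = speed - g
delta = set()
for r in offset:
    delta.add(r > g)
print(g)
speed = speed + 33 * 22
if 20 != speed:
    g = 11 < 40
    delta = delta * (offset * offset)
else:
    offset = 38 < offset
speed = speed * (offset * speed)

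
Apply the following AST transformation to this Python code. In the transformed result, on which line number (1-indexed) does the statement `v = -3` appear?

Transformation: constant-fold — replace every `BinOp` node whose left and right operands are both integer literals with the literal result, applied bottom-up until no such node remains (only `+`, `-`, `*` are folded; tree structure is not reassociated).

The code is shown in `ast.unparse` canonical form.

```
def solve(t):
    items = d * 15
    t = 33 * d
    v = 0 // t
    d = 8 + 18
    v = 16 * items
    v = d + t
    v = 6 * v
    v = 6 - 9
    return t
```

9

Transformed code:
def solve(t):
    items = d * 15
    t = 33 * d
    v = 0 // t
    d = 26
    v = 16 * items
    v = d + t
    v = 6 * v
    v = -3
    return t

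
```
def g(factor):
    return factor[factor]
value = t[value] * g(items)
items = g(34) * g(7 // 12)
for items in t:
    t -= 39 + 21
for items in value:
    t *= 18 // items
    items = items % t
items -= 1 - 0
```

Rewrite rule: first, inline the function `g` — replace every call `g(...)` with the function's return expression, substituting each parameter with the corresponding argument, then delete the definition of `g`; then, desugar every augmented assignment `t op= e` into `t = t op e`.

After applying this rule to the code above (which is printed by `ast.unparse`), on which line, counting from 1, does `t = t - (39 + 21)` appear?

Transformed code:
value = t[value] * items[items]
items = 34[34] * (7 // 12)[7 // 12]
for items in t:
    t = t - (39 + 21)
for items in value:
    t = t * (18 // items)
    items = items % t
items = items - (1 - 0)

4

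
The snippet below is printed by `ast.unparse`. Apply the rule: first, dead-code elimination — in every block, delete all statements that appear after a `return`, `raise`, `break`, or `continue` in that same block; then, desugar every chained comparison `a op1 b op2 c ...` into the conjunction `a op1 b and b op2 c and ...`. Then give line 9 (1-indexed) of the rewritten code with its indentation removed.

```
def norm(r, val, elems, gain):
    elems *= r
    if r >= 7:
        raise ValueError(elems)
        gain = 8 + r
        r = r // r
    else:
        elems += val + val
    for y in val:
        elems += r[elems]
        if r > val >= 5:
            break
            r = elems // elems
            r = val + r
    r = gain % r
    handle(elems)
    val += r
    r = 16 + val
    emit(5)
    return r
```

if r > val and val >= 5:

Transformed code:
def norm(r, val, elems, gain):
    elems *= r
    if r >= 7:
        raise ValueError(elems)
    else:
        elems += val + val
    for y in val:
        elems += r[elems]
        if r > val and val >= 5:
            break
    r = gain % r
    handle(elems)
    val += r
    r = 16 + val
    emit(5)
    return r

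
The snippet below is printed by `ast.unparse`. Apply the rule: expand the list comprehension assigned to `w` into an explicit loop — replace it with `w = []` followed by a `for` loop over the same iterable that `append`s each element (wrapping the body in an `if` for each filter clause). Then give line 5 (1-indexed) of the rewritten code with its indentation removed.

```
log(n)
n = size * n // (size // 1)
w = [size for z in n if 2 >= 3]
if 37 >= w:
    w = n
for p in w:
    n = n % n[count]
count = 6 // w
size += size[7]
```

if 2 >= 3:

Transformed code:
log(n)
n = size * n // (size // 1)
w = []
for z in n:
    if 2 >= 3:
        w.append(size)
if 37 >= w:
    w = n
for p in w:
    n = n % n[count]
count = 6 // w
size += size[7]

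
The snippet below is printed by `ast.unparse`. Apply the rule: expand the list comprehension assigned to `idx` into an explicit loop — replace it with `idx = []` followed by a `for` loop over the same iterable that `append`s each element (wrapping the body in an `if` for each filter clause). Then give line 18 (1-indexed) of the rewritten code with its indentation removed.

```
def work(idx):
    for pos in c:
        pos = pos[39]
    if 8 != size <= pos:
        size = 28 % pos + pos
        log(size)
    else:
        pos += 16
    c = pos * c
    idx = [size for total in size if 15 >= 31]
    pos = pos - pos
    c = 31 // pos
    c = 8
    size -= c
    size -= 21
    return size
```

Transformed code:
def work(idx):
    for pos in c:
        pos = pos[39]
    if 8 != size <= pos:
        size = 28 % pos + pos
        log(size)
    else:
        pos += 16
    c = pos * c
    idx = []
    for total in size:
        if 15 >= 31:
            idx.append(size)
    pos = pos - pos
    c = 31 // pos
    c = 8
    size -= c
    size -= 21
    return size

size -= 21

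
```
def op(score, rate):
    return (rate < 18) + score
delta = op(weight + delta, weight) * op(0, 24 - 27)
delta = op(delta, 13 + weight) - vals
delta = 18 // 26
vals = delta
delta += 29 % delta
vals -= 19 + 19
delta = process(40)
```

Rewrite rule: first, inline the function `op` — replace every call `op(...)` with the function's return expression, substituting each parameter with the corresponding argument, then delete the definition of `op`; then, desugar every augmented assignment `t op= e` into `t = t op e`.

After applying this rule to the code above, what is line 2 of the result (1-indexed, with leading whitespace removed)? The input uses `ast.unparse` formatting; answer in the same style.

delta = (13 + weight < 18) + delta - vals

Transformed code:
delta = ((weight < 18) + (weight + delta)) * ((24 - 27 < 18) + 0)
delta = (13 + weight < 18) + delta - vals
delta = 18 // 26
vals = delta
delta = delta + 29 % delta
vals = vals - (19 + 19)
delta = process(40)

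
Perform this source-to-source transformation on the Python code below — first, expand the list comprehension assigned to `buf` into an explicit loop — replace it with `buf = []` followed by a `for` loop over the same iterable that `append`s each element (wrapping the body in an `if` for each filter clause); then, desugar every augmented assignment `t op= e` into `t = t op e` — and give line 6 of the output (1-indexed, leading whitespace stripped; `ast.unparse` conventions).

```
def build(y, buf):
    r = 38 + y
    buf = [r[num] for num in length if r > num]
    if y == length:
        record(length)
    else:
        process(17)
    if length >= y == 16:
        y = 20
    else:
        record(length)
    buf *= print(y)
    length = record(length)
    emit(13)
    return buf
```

Transformed code:
def build(y, buf):
    r = 38 + y
    buf = []
    for num in length:
        if r > num:
            buf.append(r[num])
    if y == length:
        record(length)
    else:
        process(17)
    if length >= y == 16:
        y = 20
    else:
        record(length)
    buf = buf * print(y)
    length = record(length)
    emit(13)
    return buf

buf.append(r[num])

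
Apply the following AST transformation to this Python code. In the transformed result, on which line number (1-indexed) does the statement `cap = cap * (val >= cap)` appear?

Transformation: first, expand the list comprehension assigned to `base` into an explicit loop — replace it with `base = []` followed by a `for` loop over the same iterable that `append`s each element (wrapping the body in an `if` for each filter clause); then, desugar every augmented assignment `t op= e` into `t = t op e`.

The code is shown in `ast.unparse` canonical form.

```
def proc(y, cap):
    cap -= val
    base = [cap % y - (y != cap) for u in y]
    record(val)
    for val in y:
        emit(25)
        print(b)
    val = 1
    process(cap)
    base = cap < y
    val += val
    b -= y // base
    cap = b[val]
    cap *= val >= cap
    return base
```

16

Transformed code:
def proc(y, cap):
    cap = cap - val
    base = []
    for u in y:
        base.append(cap % y - (y != cap))
    record(val)
    for val in y:
        emit(25)
        print(b)
    val = 1
    process(cap)
    base = cap < y
    val = val + val
    b = b - y // base
    cap = b[val]
    cap = cap * (val >= cap)
    return base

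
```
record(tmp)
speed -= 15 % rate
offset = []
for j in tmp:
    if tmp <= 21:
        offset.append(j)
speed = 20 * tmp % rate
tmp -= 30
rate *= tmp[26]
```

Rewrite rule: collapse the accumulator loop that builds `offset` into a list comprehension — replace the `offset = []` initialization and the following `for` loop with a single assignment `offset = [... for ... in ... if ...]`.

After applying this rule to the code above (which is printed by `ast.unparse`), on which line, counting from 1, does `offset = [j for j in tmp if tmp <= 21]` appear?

Transformed code:
record(tmp)
speed -= 15 % rate
offset = [j for j in tmp if tmp <= 21]
speed = 20 * tmp % rate
tmp -= 30
rate *= tmp[26]

3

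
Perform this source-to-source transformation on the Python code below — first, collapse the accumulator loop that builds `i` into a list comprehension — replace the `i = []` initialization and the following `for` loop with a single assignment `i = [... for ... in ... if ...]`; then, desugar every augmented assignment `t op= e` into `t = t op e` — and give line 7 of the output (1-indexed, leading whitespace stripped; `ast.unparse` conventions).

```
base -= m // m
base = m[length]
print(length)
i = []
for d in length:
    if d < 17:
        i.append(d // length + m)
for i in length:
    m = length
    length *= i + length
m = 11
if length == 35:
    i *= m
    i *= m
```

Transformed code:
base = base - m // m
base = m[length]
print(length)
i = [d // length + m for d in length if d < 17]
for i in length:
    m = length
    length = length * (i + length)
m = 11
if length == 35:
    i = i * m
    i = i * m

length = length * (i + length)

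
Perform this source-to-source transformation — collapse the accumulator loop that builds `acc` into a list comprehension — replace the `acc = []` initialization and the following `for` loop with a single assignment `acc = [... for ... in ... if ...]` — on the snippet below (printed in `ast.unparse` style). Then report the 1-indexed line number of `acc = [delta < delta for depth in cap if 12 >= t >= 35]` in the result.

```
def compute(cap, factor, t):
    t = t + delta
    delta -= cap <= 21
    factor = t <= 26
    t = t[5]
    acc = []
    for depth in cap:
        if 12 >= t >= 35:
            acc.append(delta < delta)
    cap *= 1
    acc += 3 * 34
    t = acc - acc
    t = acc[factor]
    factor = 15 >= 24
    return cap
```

6

Transformed code:
def compute(cap, factor, t):
    t = t + delta
    delta -= cap <= 21
    factor = t <= 26
    t = t[5]
    acc = [delta < delta for depth in cap if 12 >= t >= 35]
    cap *= 1
    acc += 3 * 34
    t = acc - acc
    t = acc[factor]
    factor = 15 >= 24
    return cap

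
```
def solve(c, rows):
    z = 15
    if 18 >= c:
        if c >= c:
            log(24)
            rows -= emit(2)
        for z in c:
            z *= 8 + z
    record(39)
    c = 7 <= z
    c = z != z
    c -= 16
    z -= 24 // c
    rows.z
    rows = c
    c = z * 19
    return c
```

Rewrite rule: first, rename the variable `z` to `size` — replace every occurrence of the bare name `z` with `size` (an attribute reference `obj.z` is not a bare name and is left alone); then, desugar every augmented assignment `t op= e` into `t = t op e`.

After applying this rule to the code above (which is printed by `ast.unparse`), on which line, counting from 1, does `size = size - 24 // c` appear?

13

Transformed code:
def solve(c, rows):
    size = 15
    if 18 >= c:
        if c >= c:
            log(24)
            rows = rows - emit(2)
        for size in c:
            size = size * (8 + size)
    record(39)
    c = 7 <= size
    c = size != size
    c = c - 16
    size = size - 24 // c
    rows.z
    rows = c
    c = size * 19
    return c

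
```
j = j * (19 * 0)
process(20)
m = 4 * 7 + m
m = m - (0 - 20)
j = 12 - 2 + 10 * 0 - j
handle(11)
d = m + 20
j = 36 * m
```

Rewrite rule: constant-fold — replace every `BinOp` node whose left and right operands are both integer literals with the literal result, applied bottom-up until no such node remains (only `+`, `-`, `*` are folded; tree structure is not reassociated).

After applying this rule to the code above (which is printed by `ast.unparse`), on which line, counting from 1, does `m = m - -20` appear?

Transformed code:
j = j * 0
process(20)
m = 28 + m
m = m - -20
j = 10 - j
handle(11)
d = m + 20
j = 36 * m

4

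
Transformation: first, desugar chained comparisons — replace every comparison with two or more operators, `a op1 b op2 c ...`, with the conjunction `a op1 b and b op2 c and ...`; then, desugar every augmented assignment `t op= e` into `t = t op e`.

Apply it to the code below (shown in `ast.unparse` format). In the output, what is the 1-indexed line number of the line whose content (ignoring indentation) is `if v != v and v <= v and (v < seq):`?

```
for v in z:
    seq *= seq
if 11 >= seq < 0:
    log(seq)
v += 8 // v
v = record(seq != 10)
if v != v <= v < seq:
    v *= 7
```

Transformed code:
for v in z:
    seq = seq * seq
if 11 >= seq and seq < 0:
    log(seq)
v = v + 8 // v
v = record(seq != 10)
if v != v and v <= v and (v < seq):
    v = v * 7

7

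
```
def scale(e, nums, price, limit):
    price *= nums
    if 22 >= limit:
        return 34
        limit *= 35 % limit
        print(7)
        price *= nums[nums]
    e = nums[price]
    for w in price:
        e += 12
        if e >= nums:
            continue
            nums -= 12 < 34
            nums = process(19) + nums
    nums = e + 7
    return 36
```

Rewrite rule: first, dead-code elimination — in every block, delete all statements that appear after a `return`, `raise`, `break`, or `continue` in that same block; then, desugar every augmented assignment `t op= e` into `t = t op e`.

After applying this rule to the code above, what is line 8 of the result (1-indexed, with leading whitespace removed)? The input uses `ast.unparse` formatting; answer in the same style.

if e >= nums:

Transformed code:
def scale(e, nums, price, limit):
    price = price * nums
    if 22 >= limit:
        return 34
    e = nums[price]
    for w in price:
        e = e + 12
        if e >= nums:
            continue
    nums = e + 7
    return 36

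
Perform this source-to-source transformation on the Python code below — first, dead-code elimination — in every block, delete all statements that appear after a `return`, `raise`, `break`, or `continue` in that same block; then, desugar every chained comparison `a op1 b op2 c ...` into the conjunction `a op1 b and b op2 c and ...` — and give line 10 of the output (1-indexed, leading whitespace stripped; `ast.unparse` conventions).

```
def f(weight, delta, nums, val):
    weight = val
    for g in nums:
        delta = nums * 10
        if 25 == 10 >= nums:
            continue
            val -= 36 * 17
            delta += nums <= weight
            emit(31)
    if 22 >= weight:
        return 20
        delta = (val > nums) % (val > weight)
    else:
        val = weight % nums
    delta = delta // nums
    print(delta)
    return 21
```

Transformed code:
def f(weight, delta, nums, val):
    weight = val
    for g in nums:
        delta = nums * 10
        if 25 == 10 and 10 >= nums:
            continue
    if 22 >= weight:
        return 20
    else:
        val = weight % nums
    delta = delta // nums
    print(delta)
    return 21

val = weight % nums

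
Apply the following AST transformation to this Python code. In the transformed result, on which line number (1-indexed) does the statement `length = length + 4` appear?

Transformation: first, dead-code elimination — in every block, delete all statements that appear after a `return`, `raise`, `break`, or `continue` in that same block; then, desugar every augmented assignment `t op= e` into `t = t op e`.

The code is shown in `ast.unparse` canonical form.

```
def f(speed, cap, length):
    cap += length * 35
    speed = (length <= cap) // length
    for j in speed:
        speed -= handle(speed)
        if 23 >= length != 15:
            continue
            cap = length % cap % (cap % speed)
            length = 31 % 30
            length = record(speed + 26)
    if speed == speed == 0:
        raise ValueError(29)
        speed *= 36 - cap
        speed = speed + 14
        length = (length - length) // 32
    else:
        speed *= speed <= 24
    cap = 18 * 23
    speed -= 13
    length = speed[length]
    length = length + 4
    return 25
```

Transformed code:
def f(speed, cap, length):
    cap = cap + length * 35
    speed = (length <= cap) // length
    for j in speed:
        speed = speed - handle(speed)
        if 23 >= length != 15:
            continue
    if speed == speed == 0:
        raise ValueError(29)
    else:
        speed = speed * (speed <= 24)
    cap = 18 * 23
    speed = speed - 13
    length = speed[length]
    length = length + 4
    return 25

15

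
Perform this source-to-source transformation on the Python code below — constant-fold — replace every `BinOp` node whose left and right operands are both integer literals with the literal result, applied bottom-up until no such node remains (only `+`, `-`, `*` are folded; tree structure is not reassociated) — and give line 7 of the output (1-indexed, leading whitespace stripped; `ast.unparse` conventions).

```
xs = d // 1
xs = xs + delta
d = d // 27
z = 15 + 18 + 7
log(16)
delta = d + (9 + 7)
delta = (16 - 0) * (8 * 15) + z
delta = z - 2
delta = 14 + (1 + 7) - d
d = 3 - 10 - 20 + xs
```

delta = 1920 + z

Transformed code:
xs = d // 1
xs = xs + delta
d = d // 27
z = 40
log(16)
delta = d + 16
delta = 1920 + z
delta = z - 2
delta = 22 - d
d = -27 + xs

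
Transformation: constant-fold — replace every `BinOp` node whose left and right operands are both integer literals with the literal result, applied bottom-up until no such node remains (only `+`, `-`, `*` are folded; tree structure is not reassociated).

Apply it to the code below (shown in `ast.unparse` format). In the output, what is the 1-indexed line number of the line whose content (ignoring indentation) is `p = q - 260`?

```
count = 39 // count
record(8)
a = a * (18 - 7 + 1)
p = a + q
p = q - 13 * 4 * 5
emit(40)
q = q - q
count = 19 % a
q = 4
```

Transformed code:
count = 39 // count
record(8)
a = a * 12
p = a + q
p = q - 260
emit(40)
q = q - q
count = 19 % a
q = 4

5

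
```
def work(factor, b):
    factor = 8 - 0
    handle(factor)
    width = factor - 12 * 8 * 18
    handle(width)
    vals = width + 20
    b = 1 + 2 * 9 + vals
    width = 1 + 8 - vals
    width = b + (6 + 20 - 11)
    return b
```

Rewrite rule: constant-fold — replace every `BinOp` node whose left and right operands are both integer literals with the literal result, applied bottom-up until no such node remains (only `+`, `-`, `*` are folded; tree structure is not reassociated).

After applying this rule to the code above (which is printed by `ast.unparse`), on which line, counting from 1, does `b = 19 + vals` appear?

Transformed code:
def work(factor, b):
    factor = 8
    handle(factor)
    width = factor - 1728
    handle(width)
    vals = width + 20
    b = 19 + vals
    width = 9 - vals
    width = b + 15
    return b

7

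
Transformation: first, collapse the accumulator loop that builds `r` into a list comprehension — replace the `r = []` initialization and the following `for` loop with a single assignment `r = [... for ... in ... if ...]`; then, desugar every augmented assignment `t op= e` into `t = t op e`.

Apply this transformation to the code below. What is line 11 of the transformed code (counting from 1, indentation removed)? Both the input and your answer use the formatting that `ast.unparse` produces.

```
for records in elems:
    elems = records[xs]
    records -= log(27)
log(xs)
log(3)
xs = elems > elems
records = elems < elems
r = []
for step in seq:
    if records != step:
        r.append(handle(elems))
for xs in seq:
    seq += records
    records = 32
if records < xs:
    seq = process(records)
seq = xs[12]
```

Transformed code:
for records in elems:
    elems = records[xs]
    records = records - log(27)
log(xs)
log(3)
xs = elems > elems
records = elems < elems
r = [handle(elems) for step in seq if records != step]
for xs in seq:
    seq = seq + records
    records = 32
if records < xs:
    seq = process(records)
seq = xs[12]

records = 32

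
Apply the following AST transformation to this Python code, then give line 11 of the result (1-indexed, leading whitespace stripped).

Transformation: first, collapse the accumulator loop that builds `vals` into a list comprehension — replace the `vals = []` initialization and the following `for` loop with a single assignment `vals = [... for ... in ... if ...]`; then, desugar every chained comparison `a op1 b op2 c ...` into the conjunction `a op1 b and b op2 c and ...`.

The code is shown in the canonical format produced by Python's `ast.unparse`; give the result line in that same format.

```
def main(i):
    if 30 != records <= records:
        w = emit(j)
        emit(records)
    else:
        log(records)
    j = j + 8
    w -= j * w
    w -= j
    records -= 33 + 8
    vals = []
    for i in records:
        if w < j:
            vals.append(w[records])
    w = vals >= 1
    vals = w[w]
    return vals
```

vals = [w[records] for i in records if w < j]

Transformed code:
def main(i):
    if 30 != records and records <= records:
        w = emit(j)
        emit(records)
    else:
        log(records)
    j = j + 8
    w -= j * w
    w -= j
    records -= 33 + 8
    vals = [w[records] for i in records if w < j]
    w = vals >= 1
    vals = w[w]
    return vals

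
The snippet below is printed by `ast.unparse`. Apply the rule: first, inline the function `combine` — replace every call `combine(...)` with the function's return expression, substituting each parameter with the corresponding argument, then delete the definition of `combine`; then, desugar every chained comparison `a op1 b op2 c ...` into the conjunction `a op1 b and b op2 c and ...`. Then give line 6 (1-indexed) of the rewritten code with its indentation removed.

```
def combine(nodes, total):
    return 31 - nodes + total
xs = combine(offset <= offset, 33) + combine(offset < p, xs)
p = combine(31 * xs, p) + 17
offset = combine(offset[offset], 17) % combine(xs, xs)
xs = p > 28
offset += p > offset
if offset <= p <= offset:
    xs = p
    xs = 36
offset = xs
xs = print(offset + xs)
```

if offset <= p and p <= offset:

Transformed code:
xs = 31 - (offset <= offset) + 33 + (31 - (offset < p) + xs)
p = 31 - 31 * xs + p + 17
offset = (31 - offset[offset] + 17) % (31 - xs + xs)
xs = p > 28
offset += p > offset
if offset <= p and p <= offset:
    xs = p
    xs = 36
offset = xs
xs = print(offset + xs)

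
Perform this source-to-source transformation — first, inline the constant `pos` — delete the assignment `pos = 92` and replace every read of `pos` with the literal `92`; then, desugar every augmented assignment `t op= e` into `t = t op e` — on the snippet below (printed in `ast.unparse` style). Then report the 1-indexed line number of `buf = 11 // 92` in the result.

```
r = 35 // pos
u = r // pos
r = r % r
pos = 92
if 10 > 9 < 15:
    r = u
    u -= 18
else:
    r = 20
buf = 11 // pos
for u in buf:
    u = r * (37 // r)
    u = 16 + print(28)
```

9

Transformed code:
r = 35 // 92
u = r // 92
r = r % r
if 10 > 9 < 15:
    r = u
    u = u - 18
else:
    r = 20
buf = 11 // 92
for u in buf:
    u = r * (37 // r)
    u = 16 + print(28)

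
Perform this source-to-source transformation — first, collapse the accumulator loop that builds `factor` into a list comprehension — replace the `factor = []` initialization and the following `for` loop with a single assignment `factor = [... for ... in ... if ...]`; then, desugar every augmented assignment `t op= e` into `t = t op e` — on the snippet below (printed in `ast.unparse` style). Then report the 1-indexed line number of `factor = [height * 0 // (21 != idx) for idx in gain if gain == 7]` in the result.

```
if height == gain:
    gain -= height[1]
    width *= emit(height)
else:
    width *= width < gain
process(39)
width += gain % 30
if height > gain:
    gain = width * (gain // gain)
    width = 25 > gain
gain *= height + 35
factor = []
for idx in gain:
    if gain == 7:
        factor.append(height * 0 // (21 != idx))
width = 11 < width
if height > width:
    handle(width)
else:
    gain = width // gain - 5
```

12

Transformed code:
if height == gain:
    gain = gain - height[1]
    width = width * emit(height)
else:
    width = width * (width < gain)
process(39)
width = width + gain % 30
if height > gain:
    gain = width * (gain // gain)
    width = 25 > gain
gain = gain * (height + 35)
factor = [height * 0 // (21 != idx) for idx in gain if gain == 7]
width = 11 < width
if height > width:
    handle(width)
else:
    gain = width // gain - 5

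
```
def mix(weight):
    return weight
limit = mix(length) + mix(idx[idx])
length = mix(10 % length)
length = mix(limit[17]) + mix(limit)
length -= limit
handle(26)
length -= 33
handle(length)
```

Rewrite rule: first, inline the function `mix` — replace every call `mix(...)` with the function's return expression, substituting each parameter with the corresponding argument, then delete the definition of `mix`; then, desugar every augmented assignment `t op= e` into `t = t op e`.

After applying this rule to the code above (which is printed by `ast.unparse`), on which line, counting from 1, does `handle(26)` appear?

Transformed code:
limit = length + idx[idx]
length = 10 % length
length = limit[17] + limit
length = length - limit
handle(26)
length = length - 33
handle(length)

5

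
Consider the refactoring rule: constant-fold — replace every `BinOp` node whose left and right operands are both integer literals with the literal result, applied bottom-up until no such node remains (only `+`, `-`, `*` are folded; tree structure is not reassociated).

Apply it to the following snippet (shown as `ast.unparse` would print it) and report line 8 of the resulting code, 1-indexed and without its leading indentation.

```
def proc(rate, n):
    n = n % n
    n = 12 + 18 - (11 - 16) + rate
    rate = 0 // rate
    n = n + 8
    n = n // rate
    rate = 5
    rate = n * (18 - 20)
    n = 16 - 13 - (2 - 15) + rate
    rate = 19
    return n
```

rate = n * -2

Transformed code:
def proc(rate, n):
    n = n % n
    n = 35 + rate
    rate = 0 // rate
    n = n + 8
    n = n // rate
    rate = 5
    rate = n * -2
    n = 16 + rate
    rate = 19
    return n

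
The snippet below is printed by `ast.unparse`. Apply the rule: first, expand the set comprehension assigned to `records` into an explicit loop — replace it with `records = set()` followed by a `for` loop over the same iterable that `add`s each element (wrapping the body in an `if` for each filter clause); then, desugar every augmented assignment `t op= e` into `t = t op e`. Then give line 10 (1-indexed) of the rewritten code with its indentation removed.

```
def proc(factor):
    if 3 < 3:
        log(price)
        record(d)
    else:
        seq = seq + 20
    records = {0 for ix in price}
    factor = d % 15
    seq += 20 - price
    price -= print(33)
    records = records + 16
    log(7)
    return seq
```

factor = d % 15

Transformed code:
def proc(factor):
    if 3 < 3:
        log(price)
        record(d)
    else:
        seq = seq + 20
    records = set()
    for ix in price:
        records.add(0)
    factor = d % 15
    seq = seq + (20 - price)
    price = price - print(33)
    records = records + 16
    log(7)
    return seq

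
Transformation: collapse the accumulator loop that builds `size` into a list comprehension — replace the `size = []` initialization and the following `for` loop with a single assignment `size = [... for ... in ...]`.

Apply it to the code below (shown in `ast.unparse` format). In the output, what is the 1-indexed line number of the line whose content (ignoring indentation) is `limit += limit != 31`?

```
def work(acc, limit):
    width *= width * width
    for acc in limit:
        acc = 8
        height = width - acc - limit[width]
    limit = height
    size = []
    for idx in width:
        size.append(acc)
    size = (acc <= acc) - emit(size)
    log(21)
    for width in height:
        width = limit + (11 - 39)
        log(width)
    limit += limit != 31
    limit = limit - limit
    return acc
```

Transformed code:
def work(acc, limit):
    width *= width * width
    for acc in limit:
        acc = 8
        height = width - acc - limit[width]
    limit = height
    size = [acc for idx in width]
    size = (acc <= acc) - emit(size)
    log(21)
    for width in height:
        width = limit + (11 - 39)
        log(width)
    limit += limit != 31
    limit = limit - limit
    return acc

13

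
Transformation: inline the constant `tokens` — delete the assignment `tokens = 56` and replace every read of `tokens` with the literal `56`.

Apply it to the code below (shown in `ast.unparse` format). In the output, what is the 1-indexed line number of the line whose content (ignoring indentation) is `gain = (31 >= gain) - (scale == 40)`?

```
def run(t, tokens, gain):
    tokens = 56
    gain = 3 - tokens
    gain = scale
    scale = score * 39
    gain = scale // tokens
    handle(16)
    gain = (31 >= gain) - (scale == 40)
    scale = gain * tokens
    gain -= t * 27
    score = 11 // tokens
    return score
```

7

Transformed code:
def run(t, tokens, gain):
    gain = 3 - 56
    gain = scale
    scale = score * 39
    gain = scale // 56
    handle(16)
    gain = (31 >= gain) - (scale == 40)
    scale = gain * 56
    gain -= t * 27
    score = 11 // 56
    return score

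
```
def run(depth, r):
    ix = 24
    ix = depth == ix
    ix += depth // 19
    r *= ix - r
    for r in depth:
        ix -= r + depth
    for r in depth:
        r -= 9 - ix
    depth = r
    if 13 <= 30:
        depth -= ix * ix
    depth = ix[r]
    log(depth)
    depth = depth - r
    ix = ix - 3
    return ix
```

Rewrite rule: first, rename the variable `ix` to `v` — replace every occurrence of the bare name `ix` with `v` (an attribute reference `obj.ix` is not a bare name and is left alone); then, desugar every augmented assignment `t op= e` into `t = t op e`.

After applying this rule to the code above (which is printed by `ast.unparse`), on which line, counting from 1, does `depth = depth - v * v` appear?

12

Transformed code:
def run(depth, r):
    v = 24
    v = depth == v
    v = v + depth // 19
    r = r * (v - r)
    for r in depth:
        v = v - (r + depth)
    for r in depth:
        r = r - (9 - v)
    depth = r
    if 13 <= 30:
        depth = depth - v * v
    depth = v[r]
    log(depth)
    depth = depth - r
    v = v - 3
    return v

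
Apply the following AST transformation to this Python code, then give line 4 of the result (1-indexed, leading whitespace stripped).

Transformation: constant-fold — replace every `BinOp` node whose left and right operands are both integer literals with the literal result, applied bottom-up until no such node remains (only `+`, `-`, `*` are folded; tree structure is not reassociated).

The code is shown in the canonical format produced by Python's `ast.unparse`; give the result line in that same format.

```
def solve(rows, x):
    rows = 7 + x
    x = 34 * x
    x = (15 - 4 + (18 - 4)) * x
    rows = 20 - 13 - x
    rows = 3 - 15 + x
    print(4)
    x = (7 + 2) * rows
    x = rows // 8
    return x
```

Transformed code:
def solve(rows, x):
    rows = 7 + x
    x = 34 * x
    x = 25 * x
    rows = 7 - x
    rows = -12 + x
    print(4)
    x = 9 * rows
    x = rows // 8
    return x

x = 25 * x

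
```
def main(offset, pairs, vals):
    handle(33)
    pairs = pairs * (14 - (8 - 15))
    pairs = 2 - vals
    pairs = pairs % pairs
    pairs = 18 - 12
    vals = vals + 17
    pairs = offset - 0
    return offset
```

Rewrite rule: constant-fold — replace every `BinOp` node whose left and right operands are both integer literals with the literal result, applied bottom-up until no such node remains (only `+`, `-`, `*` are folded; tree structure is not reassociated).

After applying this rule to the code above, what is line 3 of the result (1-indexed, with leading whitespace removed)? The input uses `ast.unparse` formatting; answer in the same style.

Transformed code:
def main(offset, pairs, vals):
    handle(33)
    pairs = pairs * 21
    pairs = 2 - vals
    pairs = pairs % pairs
    pairs = 6
    vals = vals + 17
    pairs = offset - 0
    return offset

pairs = pairs * 21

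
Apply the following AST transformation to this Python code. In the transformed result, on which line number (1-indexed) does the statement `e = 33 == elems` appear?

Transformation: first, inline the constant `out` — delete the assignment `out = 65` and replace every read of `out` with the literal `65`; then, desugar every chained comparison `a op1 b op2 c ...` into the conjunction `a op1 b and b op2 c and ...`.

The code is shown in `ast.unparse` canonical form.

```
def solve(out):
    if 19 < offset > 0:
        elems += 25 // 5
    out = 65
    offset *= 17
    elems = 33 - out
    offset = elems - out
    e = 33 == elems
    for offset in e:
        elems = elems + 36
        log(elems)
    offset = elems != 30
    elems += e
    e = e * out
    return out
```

Transformed code:
def solve(out):
    if 19 < offset and offset > 0:
        elems += 25 // 5
    offset *= 17
    elems = 33 - 65
    offset = elems - 65
    e = 33 == elems
    for offset in e:
        elems = elems + 36
        log(elems)
    offset = elems != 30
    elems += e
    e = e * 65
    return 65

7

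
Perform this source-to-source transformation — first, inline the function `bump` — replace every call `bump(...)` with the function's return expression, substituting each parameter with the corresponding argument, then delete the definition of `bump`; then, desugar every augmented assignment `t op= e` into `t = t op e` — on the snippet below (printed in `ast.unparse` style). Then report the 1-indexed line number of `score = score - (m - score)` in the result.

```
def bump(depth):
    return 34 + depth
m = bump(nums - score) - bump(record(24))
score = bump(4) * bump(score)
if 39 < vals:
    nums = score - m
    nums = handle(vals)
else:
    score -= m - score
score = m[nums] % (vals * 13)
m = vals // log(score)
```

7

Transformed code:
m = 34 + (nums - score) - (34 + record(24))
score = (34 + 4) * (34 + score)
if 39 < vals:
    nums = score - m
    nums = handle(vals)
else:
    score = score - (m - score)
score = m[nums] % (vals * 13)
m = vals // log(score)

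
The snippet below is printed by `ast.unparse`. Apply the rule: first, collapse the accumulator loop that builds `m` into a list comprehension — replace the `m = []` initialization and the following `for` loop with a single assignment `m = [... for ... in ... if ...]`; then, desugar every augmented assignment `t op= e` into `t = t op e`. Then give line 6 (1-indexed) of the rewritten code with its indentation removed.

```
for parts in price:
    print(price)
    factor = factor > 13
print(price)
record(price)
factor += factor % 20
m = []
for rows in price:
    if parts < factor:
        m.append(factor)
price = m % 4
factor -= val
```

Transformed code:
for parts in price:
    print(price)
    factor = factor > 13
print(price)
record(price)
factor = factor + factor % 20
m = [factor for rows in price if parts < factor]
price = m % 4
factor = factor - val

factor = factor + factor % 20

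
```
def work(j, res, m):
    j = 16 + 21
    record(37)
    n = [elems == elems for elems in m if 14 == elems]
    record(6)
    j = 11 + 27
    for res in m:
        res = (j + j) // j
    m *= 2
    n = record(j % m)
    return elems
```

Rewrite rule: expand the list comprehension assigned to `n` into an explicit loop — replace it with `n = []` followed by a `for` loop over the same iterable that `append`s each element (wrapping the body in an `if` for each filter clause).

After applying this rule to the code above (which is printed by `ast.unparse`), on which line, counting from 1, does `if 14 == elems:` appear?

Transformed code:
def work(j, res, m):
    j = 16 + 21
    record(37)
    n = []
    for elems in m:
        if 14 == elems:
            n.append(elems == elems)
    record(6)
    j = 11 + 27
    for res in m:
        res = (j + j) // j
    m *= 2
    n = record(j % m)
    return elems

6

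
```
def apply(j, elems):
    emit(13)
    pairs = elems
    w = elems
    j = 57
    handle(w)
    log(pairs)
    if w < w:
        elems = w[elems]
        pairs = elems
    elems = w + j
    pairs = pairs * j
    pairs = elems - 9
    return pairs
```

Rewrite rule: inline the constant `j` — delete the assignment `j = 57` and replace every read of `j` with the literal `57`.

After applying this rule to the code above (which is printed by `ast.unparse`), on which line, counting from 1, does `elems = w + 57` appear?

10

Transformed code:
def apply(j, elems):
    emit(13)
    pairs = elems
    w = elems
    handle(w)
    log(pairs)
    if w < w:
        elems = w[elems]
        pairs = elems
    elems = w + 57
    pairs = pairs * 57
    pairs = elems - 9
    return pairs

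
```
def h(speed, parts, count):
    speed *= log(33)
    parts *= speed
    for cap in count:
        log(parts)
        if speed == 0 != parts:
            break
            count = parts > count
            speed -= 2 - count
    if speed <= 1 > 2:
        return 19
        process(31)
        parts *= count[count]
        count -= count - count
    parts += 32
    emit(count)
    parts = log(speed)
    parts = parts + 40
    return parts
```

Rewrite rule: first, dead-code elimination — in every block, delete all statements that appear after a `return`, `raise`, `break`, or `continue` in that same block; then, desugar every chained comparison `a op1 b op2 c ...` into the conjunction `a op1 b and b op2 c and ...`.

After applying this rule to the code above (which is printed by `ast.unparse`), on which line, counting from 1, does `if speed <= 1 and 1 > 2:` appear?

Transformed code:
def h(speed, parts, count):
    speed *= log(33)
    parts *= speed
    for cap in count:
        log(parts)
        if speed == 0 and 0 != parts:
            break
    if speed <= 1 and 1 > 2:
        return 19
    parts += 32
    emit(count)
    parts = log(speed)
    parts = parts + 40
    return parts

8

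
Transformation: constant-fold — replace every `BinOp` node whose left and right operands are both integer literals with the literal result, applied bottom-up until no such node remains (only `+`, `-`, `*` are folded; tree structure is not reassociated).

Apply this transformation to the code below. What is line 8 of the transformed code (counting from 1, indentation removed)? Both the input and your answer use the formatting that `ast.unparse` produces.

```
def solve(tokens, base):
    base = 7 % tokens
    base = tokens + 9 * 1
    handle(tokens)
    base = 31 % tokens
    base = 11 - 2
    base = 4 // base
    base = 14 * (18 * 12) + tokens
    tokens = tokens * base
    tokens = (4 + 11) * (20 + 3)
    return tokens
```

base = 3024 + tokens

Transformed code:
def solve(tokens, base):
    base = 7 % tokens
    base = tokens + 9
    handle(tokens)
    base = 31 % tokens
    base = 9
    base = 4 // base
    base = 3024 + tokens
    tokens = tokens * base
    tokens = 345
    return tokens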